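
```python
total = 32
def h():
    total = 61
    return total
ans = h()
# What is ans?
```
61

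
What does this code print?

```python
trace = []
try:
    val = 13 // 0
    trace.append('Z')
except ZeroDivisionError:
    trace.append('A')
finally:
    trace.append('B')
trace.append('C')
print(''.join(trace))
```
ABC

finally always runs, even after exception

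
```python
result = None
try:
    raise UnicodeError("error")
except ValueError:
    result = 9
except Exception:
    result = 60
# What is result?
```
9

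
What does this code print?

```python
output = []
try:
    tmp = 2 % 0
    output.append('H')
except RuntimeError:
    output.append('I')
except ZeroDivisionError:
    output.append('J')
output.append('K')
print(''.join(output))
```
JK

ZeroDivisionError is caught by its specific handler, not RuntimeError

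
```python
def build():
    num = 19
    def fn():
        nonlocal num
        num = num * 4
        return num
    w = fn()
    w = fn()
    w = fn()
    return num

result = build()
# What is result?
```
1216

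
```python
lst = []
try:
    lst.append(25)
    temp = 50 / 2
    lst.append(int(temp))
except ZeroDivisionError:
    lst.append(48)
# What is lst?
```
[25, 25]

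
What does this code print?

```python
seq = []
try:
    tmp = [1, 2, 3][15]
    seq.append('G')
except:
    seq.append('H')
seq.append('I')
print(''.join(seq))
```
HI

Exception raised in try, caught by bare except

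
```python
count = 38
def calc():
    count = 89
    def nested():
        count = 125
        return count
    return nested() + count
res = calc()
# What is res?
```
214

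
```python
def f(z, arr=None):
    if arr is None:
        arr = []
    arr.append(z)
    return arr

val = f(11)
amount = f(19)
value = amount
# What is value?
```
[19]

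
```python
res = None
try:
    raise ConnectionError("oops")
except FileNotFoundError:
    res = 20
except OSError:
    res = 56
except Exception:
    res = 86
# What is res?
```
56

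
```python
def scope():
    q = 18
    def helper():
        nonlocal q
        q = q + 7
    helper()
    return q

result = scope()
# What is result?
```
25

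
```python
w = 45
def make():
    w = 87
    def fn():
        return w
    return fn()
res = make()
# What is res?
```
87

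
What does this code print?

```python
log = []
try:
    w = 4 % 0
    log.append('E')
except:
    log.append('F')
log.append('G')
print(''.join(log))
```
FG

Exception raised in try, caught by bare except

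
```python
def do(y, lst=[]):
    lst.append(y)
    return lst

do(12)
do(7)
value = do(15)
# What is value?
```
[12, 7, 15]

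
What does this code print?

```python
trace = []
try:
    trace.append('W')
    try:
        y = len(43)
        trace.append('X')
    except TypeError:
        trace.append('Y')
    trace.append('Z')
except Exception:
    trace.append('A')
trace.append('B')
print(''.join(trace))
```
WYZB

Inner exception caught by inner handler, outer continues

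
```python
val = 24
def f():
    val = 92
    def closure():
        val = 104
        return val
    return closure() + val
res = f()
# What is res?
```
196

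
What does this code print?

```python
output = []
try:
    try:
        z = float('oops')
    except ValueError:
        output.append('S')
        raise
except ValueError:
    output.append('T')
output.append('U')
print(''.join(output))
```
STU

raise without argument re-raises current exception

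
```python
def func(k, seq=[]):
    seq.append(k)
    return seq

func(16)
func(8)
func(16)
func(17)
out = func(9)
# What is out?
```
[16, 8, 16, 17, 9]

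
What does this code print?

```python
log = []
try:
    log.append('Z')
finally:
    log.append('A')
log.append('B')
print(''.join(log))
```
ZAB

try/finally without except, no exception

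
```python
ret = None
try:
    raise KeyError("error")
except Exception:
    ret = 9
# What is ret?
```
9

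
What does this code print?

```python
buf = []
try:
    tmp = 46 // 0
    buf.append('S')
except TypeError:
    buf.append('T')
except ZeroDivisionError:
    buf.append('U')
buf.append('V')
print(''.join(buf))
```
UV

ZeroDivisionError is caught by its specific handler, not TypeError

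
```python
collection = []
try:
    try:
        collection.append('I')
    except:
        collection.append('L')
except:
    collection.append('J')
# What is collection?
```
['I']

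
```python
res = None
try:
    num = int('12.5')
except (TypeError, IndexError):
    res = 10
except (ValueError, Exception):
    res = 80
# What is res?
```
80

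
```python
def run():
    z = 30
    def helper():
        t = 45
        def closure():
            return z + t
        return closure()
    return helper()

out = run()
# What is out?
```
75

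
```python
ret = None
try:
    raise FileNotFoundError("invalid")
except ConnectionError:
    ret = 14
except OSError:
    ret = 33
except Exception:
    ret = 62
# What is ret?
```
33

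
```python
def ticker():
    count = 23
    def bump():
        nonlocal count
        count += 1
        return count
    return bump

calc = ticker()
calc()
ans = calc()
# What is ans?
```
25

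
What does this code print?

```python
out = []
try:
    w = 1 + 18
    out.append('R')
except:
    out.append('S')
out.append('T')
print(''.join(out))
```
RT

No exception, try block completes normally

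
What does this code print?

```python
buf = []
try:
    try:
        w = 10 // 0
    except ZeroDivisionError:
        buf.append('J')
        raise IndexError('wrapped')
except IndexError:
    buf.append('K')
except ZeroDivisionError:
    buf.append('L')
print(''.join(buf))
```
JK

New IndexError raised, caught by outer IndexError handler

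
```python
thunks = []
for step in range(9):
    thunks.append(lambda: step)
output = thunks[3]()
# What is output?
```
8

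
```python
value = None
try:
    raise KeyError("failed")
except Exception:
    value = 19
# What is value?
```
19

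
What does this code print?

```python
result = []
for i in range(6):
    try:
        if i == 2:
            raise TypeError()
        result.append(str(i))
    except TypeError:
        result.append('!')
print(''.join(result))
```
01!345

Exception on i=2 caught, loop continues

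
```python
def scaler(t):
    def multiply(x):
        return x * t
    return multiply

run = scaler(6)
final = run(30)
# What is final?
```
180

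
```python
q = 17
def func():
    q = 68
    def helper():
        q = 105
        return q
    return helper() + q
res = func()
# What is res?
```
173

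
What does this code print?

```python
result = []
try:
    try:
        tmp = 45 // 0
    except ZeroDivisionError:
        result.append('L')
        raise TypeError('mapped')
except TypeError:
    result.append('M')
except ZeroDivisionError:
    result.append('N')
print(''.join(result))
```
LM

New TypeError raised, caught by outer TypeError handler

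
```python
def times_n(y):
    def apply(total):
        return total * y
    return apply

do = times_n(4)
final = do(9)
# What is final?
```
36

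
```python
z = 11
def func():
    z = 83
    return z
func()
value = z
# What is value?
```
11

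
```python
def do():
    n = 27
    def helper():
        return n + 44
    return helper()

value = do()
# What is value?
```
71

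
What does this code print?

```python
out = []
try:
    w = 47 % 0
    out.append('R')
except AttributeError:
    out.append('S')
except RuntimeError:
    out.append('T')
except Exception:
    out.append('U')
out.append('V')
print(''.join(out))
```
UV

ZeroDivisionError not specifically caught, falls to Exception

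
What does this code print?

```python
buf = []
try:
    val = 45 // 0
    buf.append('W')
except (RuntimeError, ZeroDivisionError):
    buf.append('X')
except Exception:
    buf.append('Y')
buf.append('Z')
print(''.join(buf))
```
XZ

ZeroDivisionError matches tuple containing it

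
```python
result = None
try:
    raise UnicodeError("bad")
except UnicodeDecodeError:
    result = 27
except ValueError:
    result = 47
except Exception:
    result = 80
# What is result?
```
47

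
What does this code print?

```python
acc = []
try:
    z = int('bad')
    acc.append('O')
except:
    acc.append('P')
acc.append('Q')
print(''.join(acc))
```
PQ

Exception raised in try, caught by bare except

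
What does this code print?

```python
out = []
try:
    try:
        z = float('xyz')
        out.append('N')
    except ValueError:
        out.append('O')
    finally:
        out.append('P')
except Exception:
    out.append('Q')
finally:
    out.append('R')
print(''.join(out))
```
OPR

Both finally blocks run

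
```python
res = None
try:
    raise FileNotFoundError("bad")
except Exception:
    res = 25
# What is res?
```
25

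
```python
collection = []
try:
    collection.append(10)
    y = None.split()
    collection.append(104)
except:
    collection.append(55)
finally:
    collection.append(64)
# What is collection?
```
[10, 55, 64]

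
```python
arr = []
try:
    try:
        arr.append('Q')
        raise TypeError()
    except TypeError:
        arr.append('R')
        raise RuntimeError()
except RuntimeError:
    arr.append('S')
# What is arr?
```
['Q', 'R', 'S']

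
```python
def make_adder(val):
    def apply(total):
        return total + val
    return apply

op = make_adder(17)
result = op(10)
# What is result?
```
27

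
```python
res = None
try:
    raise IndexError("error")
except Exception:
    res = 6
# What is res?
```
6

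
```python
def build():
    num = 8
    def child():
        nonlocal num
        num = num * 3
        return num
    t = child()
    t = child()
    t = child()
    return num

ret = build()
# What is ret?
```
216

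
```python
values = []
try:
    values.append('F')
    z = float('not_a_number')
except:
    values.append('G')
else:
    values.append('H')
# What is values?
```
['F', 'G']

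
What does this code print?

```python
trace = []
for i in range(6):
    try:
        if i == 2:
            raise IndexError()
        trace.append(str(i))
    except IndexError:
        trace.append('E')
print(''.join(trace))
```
01E345

Exception on i=2 caught, loop continues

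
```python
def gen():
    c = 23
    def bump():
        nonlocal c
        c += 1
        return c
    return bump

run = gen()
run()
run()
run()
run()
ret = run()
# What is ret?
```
28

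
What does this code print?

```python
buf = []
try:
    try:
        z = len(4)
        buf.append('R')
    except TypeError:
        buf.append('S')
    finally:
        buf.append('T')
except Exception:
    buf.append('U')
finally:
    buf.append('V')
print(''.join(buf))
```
STV

Both finally blocks run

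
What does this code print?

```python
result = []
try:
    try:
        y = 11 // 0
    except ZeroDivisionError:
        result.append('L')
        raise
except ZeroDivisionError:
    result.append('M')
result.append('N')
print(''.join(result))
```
LMN

raise without argument re-raises current exception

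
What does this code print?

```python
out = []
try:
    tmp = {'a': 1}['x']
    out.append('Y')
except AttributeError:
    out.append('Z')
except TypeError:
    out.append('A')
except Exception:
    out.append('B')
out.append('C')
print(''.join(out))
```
BC

KeyError not specifically caught, falls to Exception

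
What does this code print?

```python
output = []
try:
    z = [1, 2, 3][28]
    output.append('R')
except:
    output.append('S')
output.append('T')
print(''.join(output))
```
ST

Exception raised in try, caught by bare except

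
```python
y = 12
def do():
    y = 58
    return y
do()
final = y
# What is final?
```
12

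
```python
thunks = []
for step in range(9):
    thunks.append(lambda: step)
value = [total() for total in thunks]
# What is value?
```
[8, 8, 8, 8, 8, 8, 8, 8, 8]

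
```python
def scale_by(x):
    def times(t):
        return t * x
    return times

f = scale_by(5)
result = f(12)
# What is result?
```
60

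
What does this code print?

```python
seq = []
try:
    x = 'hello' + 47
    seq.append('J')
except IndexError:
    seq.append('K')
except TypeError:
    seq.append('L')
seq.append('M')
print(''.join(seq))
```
LM

TypeError is caught by its specific handler, not IndexError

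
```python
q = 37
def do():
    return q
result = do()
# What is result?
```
37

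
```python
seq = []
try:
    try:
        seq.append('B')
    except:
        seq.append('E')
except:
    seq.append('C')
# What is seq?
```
['B']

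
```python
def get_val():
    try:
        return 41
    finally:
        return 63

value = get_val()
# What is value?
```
63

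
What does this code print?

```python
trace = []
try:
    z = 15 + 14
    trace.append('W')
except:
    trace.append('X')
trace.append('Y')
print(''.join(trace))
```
WY

No exception, try block completes normally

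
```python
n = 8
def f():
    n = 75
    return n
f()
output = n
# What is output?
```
8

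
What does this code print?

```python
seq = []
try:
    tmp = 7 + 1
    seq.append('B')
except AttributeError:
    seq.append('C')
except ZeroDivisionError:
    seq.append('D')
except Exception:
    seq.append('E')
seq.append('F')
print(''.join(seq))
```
BF

No exception, try block completes normally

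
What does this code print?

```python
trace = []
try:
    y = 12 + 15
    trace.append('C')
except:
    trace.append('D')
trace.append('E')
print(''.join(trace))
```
CE

No exception, try block completes normally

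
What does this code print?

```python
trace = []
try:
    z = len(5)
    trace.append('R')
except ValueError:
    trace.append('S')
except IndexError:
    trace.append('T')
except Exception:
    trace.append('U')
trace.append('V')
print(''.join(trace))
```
UV

TypeError not specifically caught, falls to Exception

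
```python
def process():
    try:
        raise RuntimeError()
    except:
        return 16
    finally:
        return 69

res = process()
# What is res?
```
69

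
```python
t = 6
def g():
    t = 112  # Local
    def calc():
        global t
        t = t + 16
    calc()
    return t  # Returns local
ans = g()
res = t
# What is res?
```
22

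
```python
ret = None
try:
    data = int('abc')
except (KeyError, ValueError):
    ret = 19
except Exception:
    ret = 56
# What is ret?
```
19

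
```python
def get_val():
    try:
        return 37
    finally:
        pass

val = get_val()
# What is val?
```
37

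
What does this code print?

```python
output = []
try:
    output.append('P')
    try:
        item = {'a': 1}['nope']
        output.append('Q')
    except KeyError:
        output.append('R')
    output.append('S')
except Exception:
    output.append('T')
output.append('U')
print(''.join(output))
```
PRSU

Inner exception caught by inner handler, outer continues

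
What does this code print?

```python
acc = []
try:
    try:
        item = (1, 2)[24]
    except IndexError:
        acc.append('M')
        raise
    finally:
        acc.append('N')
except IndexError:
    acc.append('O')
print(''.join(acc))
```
MNO

finally runs before re-raised exception propagates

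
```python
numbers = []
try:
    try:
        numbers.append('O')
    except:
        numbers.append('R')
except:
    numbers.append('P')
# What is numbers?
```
['O']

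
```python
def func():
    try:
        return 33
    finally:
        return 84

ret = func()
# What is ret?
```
84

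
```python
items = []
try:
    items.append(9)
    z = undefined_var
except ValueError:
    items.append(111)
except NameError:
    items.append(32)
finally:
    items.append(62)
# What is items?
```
[9, 32, 62]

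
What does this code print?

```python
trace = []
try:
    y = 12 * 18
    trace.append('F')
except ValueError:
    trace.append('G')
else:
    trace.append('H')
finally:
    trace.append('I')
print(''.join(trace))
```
FHI

else runs before finally when no exception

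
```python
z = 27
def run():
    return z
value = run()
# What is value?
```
27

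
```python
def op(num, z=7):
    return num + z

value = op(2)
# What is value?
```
9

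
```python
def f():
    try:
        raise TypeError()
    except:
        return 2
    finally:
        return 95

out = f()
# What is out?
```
95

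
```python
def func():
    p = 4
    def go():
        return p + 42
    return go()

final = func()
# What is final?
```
46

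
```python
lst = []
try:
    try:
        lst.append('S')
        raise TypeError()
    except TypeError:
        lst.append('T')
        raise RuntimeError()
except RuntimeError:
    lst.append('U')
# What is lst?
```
['S', 'T', 'U']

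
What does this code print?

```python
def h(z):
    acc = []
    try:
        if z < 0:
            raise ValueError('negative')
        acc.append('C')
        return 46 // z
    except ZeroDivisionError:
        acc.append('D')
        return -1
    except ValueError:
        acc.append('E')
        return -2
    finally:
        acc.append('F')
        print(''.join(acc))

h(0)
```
CDF

z=0 causes ZeroDivisionError, caught, finally prints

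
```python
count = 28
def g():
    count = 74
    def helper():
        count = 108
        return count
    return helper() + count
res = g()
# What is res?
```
182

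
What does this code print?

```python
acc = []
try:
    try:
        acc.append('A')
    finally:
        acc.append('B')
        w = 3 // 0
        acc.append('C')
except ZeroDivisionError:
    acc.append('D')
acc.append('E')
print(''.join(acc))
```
ABDE

Exception in inner finally caught by outer except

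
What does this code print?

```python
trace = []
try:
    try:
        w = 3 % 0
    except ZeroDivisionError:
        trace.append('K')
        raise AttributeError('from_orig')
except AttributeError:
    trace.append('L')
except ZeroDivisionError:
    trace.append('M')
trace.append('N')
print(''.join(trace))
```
KLN

AttributeError raised and caught, original ZeroDivisionError not re-raised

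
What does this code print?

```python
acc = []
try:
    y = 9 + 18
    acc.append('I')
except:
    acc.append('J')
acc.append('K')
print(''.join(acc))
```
IK

No exception, try block completes normally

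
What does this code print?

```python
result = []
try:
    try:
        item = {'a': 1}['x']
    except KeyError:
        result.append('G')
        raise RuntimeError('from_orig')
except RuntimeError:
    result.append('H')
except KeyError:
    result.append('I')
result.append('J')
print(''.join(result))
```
GHJ

RuntimeError raised and caught, original KeyError not re-raised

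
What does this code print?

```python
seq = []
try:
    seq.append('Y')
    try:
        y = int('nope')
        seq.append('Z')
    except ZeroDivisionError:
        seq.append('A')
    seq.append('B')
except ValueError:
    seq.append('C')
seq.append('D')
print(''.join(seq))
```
YCD

Inner handler doesn't match, propagates to outer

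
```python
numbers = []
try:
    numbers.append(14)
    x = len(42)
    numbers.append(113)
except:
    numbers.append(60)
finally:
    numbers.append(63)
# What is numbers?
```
[14, 60, 63]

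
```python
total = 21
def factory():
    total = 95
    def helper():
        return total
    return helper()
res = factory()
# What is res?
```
95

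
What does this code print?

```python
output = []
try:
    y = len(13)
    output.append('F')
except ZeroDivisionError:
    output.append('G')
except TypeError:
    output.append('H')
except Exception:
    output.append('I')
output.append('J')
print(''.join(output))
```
HJ

TypeError matches before generic Exception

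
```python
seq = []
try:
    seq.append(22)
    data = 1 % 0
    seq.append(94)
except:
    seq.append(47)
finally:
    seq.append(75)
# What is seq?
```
[22, 47, 75]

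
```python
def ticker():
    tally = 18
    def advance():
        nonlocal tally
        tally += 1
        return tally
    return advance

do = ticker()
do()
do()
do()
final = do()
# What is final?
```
22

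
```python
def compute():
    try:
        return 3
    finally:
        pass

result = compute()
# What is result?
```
3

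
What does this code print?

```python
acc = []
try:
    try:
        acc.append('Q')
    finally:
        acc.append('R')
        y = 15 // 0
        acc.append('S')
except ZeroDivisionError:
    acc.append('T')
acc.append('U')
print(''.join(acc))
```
QRTU

Exception in inner finally caught by outer except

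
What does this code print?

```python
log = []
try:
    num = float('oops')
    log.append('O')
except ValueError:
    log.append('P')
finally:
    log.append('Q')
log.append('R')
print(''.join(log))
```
PQR

finally always runs, even after exception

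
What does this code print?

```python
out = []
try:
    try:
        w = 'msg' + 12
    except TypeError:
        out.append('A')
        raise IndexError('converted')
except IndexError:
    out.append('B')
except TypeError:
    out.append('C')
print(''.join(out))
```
AB

New IndexError raised, caught by outer IndexError handler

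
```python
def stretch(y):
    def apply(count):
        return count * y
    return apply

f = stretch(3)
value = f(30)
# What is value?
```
90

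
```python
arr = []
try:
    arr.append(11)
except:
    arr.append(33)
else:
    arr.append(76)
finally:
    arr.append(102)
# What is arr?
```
[11, 76, 102]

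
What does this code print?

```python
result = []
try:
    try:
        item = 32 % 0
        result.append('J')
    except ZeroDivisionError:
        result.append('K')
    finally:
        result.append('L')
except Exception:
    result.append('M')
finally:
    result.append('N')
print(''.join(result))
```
KLN

Both finally blocks run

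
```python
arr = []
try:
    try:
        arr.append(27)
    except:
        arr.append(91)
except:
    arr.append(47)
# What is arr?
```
[27]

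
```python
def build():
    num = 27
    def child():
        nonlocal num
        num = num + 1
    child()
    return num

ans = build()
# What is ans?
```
28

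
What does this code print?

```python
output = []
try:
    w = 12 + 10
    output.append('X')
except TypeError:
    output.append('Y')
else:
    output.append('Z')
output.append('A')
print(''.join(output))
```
XZA

else block runs when no exception occurs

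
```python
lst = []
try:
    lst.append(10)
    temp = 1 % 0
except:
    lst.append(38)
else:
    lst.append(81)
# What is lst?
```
[10, 38]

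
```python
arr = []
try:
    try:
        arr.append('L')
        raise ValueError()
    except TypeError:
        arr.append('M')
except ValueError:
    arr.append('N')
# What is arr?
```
['L', 'N']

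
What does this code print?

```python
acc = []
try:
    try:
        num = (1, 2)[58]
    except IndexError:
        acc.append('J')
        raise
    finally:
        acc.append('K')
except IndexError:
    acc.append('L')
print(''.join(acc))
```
JKL

finally runs before re-raised exception propagates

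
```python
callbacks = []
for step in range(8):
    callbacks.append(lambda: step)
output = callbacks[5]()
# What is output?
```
7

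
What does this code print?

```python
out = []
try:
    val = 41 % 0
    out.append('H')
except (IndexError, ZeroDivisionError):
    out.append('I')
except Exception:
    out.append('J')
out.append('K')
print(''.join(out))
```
IK

ZeroDivisionError matches tuple containing it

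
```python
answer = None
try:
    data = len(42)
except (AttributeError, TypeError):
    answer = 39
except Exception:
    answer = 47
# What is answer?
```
39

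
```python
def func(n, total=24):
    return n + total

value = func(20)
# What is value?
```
44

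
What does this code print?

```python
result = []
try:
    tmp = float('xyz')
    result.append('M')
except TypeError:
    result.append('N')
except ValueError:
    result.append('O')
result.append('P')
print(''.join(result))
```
OP

ValueError is caught by its specific handler, not TypeError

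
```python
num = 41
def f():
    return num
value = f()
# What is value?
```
41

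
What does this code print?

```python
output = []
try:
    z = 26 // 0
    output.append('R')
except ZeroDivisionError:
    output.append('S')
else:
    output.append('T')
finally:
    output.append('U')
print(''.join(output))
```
SU

Exception: except runs, else skipped, finally runs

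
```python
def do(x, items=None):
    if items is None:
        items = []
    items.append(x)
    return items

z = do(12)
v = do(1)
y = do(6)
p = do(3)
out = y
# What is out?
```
[6]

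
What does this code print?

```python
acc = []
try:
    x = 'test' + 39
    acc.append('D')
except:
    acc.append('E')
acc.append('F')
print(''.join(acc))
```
EF

Exception raised in try, caught by bare except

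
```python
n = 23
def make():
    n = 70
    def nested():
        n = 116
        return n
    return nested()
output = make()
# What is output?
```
116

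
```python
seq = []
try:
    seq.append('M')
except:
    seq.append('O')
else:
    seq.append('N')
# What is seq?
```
['M', 'N']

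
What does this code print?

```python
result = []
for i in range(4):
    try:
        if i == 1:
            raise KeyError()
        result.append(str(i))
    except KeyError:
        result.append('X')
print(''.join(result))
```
0X23

Exception on i=1 caught, loop continues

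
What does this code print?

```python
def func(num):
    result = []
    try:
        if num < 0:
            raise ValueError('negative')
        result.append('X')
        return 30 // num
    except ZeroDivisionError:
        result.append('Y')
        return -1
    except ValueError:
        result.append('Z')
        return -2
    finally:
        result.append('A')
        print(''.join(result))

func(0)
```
XYA

num=0 causes ZeroDivisionError, caught, finally prints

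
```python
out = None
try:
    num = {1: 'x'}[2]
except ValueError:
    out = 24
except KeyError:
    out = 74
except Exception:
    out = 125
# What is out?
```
74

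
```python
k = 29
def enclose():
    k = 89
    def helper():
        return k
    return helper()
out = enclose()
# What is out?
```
89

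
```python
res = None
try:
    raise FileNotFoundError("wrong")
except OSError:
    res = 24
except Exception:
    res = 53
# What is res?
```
24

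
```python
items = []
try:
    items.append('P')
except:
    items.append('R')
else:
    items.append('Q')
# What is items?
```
['P', 'Q']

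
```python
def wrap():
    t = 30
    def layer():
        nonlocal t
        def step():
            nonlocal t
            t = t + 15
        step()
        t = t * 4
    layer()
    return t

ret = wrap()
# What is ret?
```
180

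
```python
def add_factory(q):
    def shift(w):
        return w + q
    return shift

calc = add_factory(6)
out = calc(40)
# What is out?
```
46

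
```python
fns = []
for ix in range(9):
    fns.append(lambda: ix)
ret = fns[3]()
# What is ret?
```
8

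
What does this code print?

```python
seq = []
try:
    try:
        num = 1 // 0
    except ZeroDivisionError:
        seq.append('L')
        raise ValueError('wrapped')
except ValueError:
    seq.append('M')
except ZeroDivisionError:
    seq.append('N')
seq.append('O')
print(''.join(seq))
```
LMO

ValueError raised and caught, original ZeroDivisionError not re-raised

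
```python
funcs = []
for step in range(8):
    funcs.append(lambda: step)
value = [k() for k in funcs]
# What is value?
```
[7, 7, 7, 7, 7, 7, 7, 7]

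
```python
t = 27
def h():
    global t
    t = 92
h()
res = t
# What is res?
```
92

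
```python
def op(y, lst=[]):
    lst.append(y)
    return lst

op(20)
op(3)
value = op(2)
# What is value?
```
[20, 3, 2]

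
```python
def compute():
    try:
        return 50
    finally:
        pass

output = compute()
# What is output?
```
50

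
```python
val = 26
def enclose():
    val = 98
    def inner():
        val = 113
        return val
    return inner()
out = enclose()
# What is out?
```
113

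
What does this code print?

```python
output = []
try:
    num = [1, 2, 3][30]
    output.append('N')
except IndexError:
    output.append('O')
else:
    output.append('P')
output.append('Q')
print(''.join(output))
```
OQ

else block skipped when exception is caught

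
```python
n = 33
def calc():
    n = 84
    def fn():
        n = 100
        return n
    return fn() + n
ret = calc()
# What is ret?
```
184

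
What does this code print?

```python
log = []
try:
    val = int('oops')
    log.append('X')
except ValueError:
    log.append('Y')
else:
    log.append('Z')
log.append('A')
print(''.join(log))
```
YA

else block skipped when exception is caught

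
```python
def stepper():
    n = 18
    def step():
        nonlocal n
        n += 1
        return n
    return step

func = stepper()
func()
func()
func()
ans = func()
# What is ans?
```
22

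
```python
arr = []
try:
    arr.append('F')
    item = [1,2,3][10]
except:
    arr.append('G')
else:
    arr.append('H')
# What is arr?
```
['F', 'G']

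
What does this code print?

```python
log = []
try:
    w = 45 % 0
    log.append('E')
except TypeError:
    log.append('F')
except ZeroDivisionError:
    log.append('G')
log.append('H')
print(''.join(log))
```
GH

ZeroDivisionError is caught by its specific handler, not TypeError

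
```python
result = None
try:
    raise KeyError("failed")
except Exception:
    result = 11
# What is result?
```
11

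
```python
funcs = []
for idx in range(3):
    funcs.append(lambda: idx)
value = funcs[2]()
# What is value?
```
2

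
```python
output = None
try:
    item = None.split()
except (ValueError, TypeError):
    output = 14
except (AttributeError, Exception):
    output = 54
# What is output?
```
54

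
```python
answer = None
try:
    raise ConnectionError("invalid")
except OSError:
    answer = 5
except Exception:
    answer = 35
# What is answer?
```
5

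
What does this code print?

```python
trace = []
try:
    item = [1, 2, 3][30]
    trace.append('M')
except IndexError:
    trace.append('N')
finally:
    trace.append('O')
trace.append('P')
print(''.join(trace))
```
NOP

finally always runs, even after exception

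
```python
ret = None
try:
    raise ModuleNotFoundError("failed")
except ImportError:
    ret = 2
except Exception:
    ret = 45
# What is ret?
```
2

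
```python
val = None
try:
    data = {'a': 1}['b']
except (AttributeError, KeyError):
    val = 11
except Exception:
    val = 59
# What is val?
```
11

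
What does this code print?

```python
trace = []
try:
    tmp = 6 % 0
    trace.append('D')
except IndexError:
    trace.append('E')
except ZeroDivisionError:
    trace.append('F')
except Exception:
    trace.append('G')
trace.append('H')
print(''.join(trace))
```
FH

ZeroDivisionError matches before generic Exception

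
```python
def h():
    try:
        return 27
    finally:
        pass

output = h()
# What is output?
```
27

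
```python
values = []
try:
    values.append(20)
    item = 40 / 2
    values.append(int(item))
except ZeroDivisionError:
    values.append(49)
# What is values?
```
[20, 20]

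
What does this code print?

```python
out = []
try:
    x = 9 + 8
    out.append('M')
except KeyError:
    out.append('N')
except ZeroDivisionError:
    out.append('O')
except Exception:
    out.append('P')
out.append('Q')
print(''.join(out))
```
MQ

No exception, try block completes normally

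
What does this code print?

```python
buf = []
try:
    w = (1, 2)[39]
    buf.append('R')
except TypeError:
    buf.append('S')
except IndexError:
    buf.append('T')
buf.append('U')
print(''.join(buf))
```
TU

IndexError is caught by its specific handler, not TypeError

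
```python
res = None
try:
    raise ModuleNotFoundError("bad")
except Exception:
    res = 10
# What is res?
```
10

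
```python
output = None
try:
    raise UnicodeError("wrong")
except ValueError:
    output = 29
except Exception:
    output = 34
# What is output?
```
29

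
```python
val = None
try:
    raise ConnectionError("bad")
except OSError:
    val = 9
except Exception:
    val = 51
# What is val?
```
9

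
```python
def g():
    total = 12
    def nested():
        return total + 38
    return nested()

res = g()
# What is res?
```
50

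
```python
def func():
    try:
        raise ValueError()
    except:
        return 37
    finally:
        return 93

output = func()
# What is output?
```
93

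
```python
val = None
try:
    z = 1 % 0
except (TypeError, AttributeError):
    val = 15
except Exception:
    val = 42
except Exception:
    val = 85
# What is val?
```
42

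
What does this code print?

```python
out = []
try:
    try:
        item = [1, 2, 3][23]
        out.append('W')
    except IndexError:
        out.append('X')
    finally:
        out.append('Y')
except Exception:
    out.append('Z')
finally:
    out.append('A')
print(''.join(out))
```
XYA

Both finally blocks run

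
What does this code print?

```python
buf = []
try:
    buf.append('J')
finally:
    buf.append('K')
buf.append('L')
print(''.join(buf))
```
JKL

try/finally without except, no exception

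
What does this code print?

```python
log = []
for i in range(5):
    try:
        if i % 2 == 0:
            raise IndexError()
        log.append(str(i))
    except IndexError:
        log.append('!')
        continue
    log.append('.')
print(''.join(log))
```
!1.!3.!

continue in except skips rest of loop body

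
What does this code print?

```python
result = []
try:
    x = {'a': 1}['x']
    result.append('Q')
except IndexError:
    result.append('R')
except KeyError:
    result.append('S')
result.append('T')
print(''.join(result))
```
ST

KeyError is caught by its specific handler, not IndexError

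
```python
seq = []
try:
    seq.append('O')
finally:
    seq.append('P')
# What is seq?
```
['O', 'P']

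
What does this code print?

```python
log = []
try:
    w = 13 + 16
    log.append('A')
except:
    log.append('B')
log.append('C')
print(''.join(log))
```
AC

No exception, try block completes normally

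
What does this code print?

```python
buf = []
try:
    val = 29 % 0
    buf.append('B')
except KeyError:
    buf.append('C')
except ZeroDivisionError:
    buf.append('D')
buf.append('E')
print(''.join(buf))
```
DE

ZeroDivisionError is caught by its specific handler, not KeyError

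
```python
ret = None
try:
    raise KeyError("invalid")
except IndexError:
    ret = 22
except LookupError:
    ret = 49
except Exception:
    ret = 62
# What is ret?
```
49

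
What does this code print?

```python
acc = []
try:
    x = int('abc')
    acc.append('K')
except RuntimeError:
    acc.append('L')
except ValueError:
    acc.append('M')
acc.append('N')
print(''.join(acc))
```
MN

ValueError is caught by its specific handler, not RuntimeError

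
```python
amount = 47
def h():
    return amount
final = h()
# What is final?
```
47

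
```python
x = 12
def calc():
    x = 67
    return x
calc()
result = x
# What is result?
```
12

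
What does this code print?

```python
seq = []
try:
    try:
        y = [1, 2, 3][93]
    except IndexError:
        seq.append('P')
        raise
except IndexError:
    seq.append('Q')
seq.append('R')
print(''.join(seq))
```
PQR

raise without argument re-raises current exception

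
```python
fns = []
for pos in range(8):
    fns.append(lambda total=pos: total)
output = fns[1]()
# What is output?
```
1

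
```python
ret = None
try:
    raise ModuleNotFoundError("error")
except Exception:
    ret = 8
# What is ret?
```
8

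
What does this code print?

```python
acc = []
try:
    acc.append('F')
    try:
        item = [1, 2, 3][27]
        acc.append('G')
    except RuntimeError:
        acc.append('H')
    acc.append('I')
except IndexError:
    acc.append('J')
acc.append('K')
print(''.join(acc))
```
FJK

Inner handler doesn't match, propagates to outer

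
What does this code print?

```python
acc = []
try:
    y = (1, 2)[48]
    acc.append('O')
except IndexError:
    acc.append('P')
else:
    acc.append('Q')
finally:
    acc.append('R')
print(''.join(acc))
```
PR

Exception: except runs, else skipped, finally runs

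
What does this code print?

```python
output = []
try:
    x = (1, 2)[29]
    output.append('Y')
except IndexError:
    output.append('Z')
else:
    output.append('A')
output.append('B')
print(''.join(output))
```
ZB

else block skipped when exception is caught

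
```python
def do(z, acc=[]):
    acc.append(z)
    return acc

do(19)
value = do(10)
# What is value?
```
[19, 10]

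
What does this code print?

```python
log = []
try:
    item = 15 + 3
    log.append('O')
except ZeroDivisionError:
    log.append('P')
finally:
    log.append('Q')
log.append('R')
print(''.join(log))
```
OQR

finally runs after normal execution too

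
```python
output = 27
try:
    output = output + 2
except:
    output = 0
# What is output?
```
29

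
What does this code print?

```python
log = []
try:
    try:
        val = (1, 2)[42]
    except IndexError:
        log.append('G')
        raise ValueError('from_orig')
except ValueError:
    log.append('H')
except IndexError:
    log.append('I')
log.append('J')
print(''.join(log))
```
GHJ

ValueError raised and caught, original IndexError not re-raised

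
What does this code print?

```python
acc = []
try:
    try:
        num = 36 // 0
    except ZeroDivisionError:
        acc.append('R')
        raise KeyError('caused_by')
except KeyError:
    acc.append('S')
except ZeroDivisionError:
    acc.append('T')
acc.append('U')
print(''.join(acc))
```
RSU

KeyError raised and caught, original ZeroDivisionError not re-raised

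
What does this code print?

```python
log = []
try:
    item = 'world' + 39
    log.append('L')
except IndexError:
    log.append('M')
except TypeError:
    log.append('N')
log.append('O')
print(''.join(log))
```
NO

TypeError is caught by its specific handler, not IndexError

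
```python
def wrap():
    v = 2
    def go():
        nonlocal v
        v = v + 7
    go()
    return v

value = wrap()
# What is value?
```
9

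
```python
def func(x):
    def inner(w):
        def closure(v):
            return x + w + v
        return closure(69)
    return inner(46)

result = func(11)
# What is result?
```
126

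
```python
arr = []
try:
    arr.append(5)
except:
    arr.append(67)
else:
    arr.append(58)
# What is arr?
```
[5, 58]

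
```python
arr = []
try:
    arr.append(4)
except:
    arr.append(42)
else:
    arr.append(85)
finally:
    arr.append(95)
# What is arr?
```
[4, 85, 95]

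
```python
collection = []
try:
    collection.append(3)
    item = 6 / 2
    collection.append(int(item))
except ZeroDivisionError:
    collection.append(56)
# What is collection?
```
[3, 3]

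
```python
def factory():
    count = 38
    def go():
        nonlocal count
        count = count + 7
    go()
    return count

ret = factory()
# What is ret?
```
45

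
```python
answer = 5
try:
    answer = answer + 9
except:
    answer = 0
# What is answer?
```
14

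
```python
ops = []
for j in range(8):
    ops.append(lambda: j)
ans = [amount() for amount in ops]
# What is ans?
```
[7, 7, 7, 7, 7, 7, 7, 7]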